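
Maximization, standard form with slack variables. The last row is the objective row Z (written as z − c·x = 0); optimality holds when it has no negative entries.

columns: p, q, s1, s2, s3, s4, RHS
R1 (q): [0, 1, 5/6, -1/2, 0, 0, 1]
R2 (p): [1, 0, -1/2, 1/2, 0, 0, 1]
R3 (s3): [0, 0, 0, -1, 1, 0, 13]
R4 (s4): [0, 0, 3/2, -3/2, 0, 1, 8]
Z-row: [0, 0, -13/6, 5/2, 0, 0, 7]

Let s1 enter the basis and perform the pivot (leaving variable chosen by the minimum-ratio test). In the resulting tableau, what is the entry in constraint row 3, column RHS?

13

Ratio test on column s1 — row 1: 1/(5/6) = 6/5; row 2: entry -1/2 ≤ 0; row 3: entry 0 ≤ 0; row 4: 8/(3/2) = 16/3. Minimum is 6/5 at row 1 (q leaves); pivot element 5/6.
Divide row 1 by 5/6; eliminate column s1 from the other rows.
Row 3 update in column RHS: 13 − 0·(6/5) = 13.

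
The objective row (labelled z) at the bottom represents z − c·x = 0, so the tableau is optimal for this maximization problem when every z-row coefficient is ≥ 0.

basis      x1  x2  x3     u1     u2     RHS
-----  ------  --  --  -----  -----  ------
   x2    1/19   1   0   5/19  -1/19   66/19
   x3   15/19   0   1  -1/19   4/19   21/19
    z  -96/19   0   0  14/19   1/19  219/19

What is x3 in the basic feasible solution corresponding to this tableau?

x3 is basic (row 2); its value is the RHS of that row, 21/19.

21/19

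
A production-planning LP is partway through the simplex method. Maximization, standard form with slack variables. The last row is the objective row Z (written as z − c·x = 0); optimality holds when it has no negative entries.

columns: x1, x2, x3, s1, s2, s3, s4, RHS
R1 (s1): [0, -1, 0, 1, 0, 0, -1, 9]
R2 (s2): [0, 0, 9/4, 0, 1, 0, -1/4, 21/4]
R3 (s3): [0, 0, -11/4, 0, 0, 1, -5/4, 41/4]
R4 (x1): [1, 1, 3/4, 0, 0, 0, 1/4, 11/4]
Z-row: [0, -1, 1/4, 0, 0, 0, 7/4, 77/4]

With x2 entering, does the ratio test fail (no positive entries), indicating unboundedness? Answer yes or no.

Column x2 has positive entries in row(s) 4, so the ratio test bounds it — not unbounded.

no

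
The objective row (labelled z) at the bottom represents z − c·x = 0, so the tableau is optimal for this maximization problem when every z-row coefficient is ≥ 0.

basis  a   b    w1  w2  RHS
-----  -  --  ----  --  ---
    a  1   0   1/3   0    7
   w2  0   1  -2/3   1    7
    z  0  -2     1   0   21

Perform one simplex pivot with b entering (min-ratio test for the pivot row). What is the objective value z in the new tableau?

Ratio test on column b — row 1: entry 0 ≤ 0; row 2: 7/1 = 7. Minimum is 7 at row 2 (w2 leaves); pivot element 1.
Pivot on row 2; the z-row RHS becomes 21 − (-2)·7 = 35.

35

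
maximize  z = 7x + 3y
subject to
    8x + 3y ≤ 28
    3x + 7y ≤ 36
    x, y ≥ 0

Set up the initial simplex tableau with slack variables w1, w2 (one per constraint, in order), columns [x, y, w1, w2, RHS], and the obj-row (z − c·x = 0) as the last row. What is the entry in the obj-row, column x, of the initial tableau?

The obj-row carries the negated objective coefficients: the x entry is -7.

-7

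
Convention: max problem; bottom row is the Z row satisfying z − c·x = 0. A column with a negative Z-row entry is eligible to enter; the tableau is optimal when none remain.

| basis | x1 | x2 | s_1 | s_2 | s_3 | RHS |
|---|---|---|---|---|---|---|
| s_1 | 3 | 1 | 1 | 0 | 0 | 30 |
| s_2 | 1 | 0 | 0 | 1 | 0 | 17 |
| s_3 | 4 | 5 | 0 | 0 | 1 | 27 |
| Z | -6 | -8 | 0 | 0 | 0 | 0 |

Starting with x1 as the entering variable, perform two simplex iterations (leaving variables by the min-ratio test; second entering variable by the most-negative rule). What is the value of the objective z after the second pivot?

216/5

Ratio test on column x1 — row 1: 30/3 = 10; row 2: 17/1 = 17; row 3: 27/4 = 27/4. Minimum is 27/4 at row 3 (s_3 leaves); pivot element 4.
Pivot on row 3; the Z-row RHS becomes 0 − (-6)·(27/4) = 81/2.
Next entering variable (most negative Z-row entry -1/2): x2.
Ratio test on column x2 — row 1: entry -11/4 ≤ 0; row 2: entry -5/4 ≤ 0; row 3: (27/4)/(5/4) = 27/5. Minimum is 27/5 at row 3 (x1 leaves); pivot element 5/4.
After the second pivot the Z-row RHS is 81/2 − (-1/2)·(27/5) = 216/5.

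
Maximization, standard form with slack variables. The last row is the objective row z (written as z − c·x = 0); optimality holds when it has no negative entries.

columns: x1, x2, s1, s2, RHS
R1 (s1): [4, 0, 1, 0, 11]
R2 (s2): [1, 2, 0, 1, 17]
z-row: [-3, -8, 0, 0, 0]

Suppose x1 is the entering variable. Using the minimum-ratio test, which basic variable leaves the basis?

Column x1 entries and ratios — s1: 11/4 = 11/4; s2: 17/1 = 17.
Smallest ratio is 11/4 in the row of s1, so s1 leaves.

s1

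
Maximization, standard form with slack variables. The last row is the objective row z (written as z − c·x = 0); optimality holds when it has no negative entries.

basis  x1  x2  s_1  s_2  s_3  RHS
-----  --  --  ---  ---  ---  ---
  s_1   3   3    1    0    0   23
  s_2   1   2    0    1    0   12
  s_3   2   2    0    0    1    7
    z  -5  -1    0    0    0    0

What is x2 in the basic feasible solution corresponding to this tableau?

x2 is not in the basis, so in the current basic feasible solution x2 = 0.

0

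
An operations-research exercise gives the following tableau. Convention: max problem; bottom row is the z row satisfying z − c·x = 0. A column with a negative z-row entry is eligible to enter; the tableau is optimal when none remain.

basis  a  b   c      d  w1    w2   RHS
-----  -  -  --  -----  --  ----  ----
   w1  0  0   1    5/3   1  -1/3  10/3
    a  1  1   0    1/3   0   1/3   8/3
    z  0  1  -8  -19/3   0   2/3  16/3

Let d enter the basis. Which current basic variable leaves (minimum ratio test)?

Column d entries and ratios — w1: (10/3)/(5/3) = 2; a: (8/3)/(1/3) = 8.
Smallest ratio is 2 in the row of w1, so w1 leaves.

w1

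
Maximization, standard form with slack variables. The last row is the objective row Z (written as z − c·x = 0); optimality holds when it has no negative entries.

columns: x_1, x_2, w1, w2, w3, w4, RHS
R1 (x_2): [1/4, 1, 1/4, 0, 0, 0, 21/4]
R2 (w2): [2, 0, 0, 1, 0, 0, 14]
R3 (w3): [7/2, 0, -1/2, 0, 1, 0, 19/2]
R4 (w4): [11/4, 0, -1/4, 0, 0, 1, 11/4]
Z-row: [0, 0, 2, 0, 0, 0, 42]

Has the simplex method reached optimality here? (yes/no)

Every Z-row coefficient is ≥ 0, so the tableau is optimal.

yes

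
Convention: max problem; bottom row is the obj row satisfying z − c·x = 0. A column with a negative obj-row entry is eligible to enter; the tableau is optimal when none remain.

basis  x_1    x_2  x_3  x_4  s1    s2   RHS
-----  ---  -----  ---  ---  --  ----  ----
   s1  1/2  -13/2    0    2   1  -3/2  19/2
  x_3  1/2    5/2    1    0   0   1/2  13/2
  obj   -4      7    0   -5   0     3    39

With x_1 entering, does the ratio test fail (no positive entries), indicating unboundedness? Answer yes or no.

no

Column x_1 has positive entries in row(s) 1, 2, so the ratio test bounds it — not unbounded.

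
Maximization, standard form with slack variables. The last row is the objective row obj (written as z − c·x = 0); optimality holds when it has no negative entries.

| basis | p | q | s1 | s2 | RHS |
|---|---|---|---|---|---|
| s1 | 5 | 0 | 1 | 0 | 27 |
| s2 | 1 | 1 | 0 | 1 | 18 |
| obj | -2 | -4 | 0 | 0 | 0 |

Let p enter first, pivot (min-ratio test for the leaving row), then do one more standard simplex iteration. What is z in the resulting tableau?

Ratio test on column p — row 1: 27/5 = 27/5; row 2: 18/1 = 18. Minimum is 27/5 at row 1 (s1 leaves); pivot element 5.
Pivot on row 1; the obj-row RHS becomes 0 − (-2)·(27/5) = 54/5.
Next entering variable (most negative obj-row entry -4): q.
Ratio test on column q — row 1: entry 0 ≤ 0; row 2: (63/5)/1 = 63/5. Minimum is 63/5 at row 2 (s2 leaves); pivot element 1.
After the second pivot the obj-row RHS is 54/5 − (-4)·(63/5) = 306/5.

306/5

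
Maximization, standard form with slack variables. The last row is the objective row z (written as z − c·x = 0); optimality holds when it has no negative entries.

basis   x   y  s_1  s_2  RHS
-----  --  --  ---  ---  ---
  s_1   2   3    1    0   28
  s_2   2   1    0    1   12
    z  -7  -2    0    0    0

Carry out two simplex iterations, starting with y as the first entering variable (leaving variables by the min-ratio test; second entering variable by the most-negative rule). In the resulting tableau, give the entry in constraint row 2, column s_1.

Ratio test on column y — row 1: 28/3 = 28/3; row 2: 12/1 = 12. Minimum is 28/3 at row 1 (s_1 leaves); pivot element 3.
Divide row 1 by 3; eliminate column y from the other rows.
Second iteration: most negative z-row entry is -17/3 in column x, so x enters.
Ratio test on column x — row 1: (28/3)/(2/3) = 14; row 2: (8/3)/(4/3) = 2. Minimum is 2 at row 2 (s_2 leaves); pivot element 4/3.
Divide row 2 by 4/3; eliminate column x from the other rows.
After both pivots, the entry at constraint row 2, column s_1 is -1/4.

-1/4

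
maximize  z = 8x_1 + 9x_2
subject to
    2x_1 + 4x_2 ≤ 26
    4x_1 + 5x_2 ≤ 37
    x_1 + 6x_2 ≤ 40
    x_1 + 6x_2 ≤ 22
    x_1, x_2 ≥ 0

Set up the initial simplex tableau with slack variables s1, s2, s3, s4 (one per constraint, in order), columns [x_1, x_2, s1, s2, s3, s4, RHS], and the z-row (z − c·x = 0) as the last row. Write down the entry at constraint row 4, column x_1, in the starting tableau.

1

Constraint 4 has coefficient 1 on x_1.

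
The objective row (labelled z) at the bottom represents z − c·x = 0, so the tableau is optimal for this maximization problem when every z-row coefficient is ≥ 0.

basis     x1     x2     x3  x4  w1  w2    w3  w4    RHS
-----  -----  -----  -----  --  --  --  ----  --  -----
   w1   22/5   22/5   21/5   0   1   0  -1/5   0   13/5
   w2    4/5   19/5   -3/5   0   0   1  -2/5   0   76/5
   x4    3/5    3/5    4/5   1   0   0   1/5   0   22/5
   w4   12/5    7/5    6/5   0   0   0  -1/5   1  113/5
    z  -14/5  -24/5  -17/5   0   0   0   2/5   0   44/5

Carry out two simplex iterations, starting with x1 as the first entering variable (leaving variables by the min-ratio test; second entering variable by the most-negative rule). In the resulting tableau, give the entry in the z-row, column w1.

12/11

Ratio test on column x1 — row 1: (13/5)/(22/5) = 13/22; row 2: (76/5)/(4/5) = 19; row 3: (22/5)/(3/5) = 22/3; row 4: (113/5)/(12/5) = 113/12. Minimum is 13/22 at row 1 (w1 leaves); pivot element 22/5.
Divide row 1 by 22/5; eliminate column x1 from the other rows.
Second iteration: most negative z-row entry is -2 in column x2, so x2 enters.
Ratio test on column x2 — row 1: (13/22)/1 = 13/22; row 2: (162/11)/3 = 54/11; row 3: entry 0 ≤ 0; row 4: entry -1 ≤ 0. Minimum is 13/22 at row 1 (x1 leaves); pivot element 1.
Divide row 1 by 1; eliminate column x2 from the other rows.
After both pivots, the entry at the z-row, column w1 is 12/11.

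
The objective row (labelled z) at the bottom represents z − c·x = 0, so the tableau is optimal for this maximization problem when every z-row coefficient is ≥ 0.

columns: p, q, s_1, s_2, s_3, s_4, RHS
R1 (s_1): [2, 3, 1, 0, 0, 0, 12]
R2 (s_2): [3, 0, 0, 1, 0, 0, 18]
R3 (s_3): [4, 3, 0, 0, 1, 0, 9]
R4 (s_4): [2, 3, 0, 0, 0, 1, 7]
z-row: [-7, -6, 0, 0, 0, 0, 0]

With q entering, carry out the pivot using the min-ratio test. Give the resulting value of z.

Ratio test on column q — row 1: 12/3 = 4; row 2: entry 0 ≤ 0; row 3: 9/3 = 3; row 4: 7/3 = 7/3. Minimum is 7/3 at row 4 (s_4 leaves); pivot element 3.
Pivot on row 4; the z-row RHS becomes 0 − (-6)·(7/3) = 14.

14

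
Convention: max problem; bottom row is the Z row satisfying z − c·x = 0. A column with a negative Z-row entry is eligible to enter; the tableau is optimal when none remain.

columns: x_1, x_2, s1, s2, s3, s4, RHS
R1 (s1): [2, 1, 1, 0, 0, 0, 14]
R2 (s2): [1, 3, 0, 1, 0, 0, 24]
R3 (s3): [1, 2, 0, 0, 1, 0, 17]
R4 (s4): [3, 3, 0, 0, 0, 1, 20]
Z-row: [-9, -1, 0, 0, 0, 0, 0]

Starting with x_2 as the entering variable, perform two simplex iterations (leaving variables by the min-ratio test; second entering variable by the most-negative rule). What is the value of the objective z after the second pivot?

60

Ratio test on column x_2 — row 1: 14/1 = 14; row 2: 24/3 = 8; row 3: 17/2 = 17/2; row 4: 20/3 = 20/3. Minimum is 20/3 at row 4 (s4 leaves); pivot element 3.
Pivot on row 4; the Z-row RHS becomes 0 − (-1)·(20/3) = 20/3.
Next entering variable (most negative Z-row entry -8): x_1.
Ratio test on column x_1 — row 1: (22/3)/1 = 22/3; row 2: entry -2 ≤ 0; row 3: entry -1 ≤ 0; row 4: (20/3)/1 = 20/3. Minimum is 20/3 at row 4 (x_2 leaves); pivot element 1.
After the second pivot the Z-row RHS is 20/3 − (-8)·(20/3) = 60.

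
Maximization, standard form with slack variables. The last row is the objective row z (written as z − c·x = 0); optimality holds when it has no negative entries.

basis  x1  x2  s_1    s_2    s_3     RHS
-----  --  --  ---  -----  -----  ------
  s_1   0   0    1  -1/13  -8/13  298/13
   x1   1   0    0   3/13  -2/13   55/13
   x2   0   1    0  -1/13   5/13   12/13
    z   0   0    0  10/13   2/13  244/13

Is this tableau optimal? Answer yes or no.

yes

Every z-row coefficient is ≥ 0, so the tableau is optimal.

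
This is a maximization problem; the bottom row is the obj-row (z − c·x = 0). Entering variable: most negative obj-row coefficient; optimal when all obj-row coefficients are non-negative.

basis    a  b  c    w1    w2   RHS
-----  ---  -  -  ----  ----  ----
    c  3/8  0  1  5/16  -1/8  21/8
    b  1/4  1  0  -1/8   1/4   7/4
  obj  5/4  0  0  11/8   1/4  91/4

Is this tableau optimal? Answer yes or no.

yes

Every obj-row coefficient is ≥ 0, so the tableau is optimal.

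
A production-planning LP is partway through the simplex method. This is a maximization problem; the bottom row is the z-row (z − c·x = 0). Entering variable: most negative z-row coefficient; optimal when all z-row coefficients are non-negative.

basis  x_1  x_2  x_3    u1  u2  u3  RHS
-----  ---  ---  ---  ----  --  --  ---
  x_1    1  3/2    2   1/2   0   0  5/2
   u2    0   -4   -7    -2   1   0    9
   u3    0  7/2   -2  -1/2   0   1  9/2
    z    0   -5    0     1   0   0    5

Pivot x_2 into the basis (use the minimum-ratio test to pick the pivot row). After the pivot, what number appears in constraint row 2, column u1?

-18/7

Ratio test on column x_2 — row 1: (5/2)/(3/2) = 5/3; row 2: entry -4 ≤ 0; row 3: (9/2)/(7/2) = 9/7. Minimum is 9/7 at row 3 (u3 leaves); pivot element 7/2.
Divide row 3 by 7/2; eliminate column x_2 from the other rows.
Row 2 update in column u1: -2 − (-4)·(-1/7) = -18/7.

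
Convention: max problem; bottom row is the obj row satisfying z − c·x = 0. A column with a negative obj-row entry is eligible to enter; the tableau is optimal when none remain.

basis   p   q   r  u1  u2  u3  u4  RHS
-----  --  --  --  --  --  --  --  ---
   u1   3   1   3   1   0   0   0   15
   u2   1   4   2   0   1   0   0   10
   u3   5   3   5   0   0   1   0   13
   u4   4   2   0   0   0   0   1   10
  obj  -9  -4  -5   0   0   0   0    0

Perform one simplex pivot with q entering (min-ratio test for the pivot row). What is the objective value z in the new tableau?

Ratio test on column q — row 1: 15/1 = 15; row 2: 10/4 = 5/2; row 3: 13/3 = 13/3; row 4: 10/2 = 5. Minimum is 5/2 at row 2 (u2 leaves); pivot element 4.
Pivot on row 2; the obj-row RHS becomes 0 − (-4)·(5/2) = 10.

10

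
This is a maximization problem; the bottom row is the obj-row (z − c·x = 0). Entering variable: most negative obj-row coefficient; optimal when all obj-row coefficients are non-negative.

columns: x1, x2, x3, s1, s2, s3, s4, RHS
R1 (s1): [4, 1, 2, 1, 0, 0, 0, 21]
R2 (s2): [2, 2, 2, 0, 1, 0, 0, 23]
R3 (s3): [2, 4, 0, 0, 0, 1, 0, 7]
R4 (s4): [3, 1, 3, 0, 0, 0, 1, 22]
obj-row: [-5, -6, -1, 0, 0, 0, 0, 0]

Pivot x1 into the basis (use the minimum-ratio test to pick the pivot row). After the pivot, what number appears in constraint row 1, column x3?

Ratio test on column x1 — row 1: 21/4 = 21/4; row 2: 23/2 = 23/2; row 3: 7/2 = 7/2; row 4: 22/3 = 22/3. Minimum is 7/2 at row 3 (s3 leaves); pivot element 2.
Divide row 3 by 2; eliminate column x1 from the other rows.
Row 1 update in column x3: 2 − 4·0 = 2.

2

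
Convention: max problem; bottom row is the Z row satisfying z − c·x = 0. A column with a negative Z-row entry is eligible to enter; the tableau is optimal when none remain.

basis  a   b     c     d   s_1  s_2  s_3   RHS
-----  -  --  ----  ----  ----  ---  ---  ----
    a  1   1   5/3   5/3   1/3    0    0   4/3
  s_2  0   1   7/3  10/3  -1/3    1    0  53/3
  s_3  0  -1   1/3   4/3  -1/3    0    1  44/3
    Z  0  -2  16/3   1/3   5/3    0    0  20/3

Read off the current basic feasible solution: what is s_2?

53/3

s_2 is basic (row 2); its value is the RHS of that row, 53/3.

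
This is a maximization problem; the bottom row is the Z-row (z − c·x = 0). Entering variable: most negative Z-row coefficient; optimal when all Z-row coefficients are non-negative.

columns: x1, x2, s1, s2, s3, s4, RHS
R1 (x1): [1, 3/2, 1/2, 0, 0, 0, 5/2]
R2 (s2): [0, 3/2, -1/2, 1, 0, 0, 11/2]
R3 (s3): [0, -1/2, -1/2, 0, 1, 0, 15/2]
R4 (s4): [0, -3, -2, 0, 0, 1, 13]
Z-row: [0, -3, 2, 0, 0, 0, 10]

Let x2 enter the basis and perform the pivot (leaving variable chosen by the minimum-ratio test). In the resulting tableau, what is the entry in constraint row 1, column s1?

Ratio test on column x2 — row 1: (5/2)/(3/2) = 5/3; row 2: (11/2)/(3/2) = 11/3; row 3: entry -1/2 ≤ 0; row 4: entry -3 ≤ 0. Minimum is 5/3 at row 1 (x1 leaves); pivot element 3/2.
Divide row 1 by 3/2; eliminate column x2 from the other rows.
In the new row 1, the s1 entry is the old entry divided by the pivot: (1/2)/(3/2) = 1/3.

1/3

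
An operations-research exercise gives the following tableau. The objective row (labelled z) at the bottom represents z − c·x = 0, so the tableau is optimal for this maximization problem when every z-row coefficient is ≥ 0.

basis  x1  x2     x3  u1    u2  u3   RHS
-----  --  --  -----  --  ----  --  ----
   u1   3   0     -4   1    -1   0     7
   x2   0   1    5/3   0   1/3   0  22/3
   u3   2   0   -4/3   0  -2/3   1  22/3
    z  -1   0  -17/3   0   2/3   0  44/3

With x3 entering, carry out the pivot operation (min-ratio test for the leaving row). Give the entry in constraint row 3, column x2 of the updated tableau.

Ratio test on column x3 — row 1: entry -4 ≤ 0; row 2: (22/3)/(5/3) = 22/5; row 3: entry -4/3 ≤ 0. Minimum is 22/5 at row 2 (x2 leaves); pivot element 5/3.
Divide row 2 by 5/3; eliminate column x3 from the other rows.
Row 3 update in column x2: 0 − (-4/3)·(3/5) = 4/5.

4/5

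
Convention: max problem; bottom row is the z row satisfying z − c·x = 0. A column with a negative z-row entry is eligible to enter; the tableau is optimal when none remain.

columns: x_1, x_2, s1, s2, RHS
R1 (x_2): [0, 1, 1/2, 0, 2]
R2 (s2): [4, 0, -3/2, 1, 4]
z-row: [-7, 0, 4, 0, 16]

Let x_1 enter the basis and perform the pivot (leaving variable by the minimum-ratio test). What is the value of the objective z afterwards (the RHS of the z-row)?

Ratio test on column x_1 — row 1: entry 0 ≤ 0; row 2: 4/4 = 1. Minimum is 1 at row 2 (s2 leaves); pivot element 4.
Pivot on row 2; the z-row RHS becomes 16 − (-7)·1 = 23.

23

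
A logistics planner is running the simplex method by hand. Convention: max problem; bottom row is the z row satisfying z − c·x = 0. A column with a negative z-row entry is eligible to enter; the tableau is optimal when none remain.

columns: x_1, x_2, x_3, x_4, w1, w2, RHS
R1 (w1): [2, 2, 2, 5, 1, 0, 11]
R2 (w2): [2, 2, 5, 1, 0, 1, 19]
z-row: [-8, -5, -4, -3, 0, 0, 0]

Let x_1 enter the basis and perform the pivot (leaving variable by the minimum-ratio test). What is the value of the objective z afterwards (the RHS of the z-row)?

Ratio test on column x_1 — row 1: 11/2 = 11/2; row 2: 19/2 = 19/2. Minimum is 11/2 at row 1 (w1 leaves); pivot element 2.
Pivot on row 1; the z-row RHS becomes 0 − (-8)·(11/2) = 44.

44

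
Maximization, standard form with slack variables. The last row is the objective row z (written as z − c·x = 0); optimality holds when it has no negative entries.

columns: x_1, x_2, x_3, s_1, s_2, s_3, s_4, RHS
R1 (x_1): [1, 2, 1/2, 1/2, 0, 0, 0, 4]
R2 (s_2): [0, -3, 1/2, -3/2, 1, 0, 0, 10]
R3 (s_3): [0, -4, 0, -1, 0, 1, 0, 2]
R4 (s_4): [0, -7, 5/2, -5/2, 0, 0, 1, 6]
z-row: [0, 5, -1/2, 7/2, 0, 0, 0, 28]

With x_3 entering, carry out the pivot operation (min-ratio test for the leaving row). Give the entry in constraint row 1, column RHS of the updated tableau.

Ratio test on column x_3 — row 1: 4/(1/2) = 8; row 2: 10/(1/2) = 20; row 3: entry 0 ≤ 0; row 4: 6/(5/2) = 12/5. Minimum is 12/5 at row 4 (s_4 leaves); pivot element 5/2.
Divide row 4 by 5/2; eliminate column x_3 from the other rows.
Row 1 update in column RHS: 4 − (1/2)·(12/5) = 14/5.

14/5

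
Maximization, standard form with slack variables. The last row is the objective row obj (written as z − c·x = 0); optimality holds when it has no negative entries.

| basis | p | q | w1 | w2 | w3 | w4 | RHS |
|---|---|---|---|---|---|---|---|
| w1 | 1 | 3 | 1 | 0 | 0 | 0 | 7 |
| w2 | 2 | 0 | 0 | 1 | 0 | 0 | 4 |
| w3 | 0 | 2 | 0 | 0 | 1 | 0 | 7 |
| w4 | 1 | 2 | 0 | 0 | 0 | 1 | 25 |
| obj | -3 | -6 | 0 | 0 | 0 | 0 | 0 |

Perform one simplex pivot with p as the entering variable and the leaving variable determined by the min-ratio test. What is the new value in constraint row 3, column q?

Ratio test on column p — row 1: 7/1 = 7; row 2: 4/2 = 2; row 3: entry 0 ≤ 0; row 4: 25/1 = 25. Minimum is 2 at row 2 (w2 leaves); pivot element 2.
Divide row 2 by 2; eliminate column p from the other rows.
Row 3 update in column q: 2 − 0·0 = 2.

2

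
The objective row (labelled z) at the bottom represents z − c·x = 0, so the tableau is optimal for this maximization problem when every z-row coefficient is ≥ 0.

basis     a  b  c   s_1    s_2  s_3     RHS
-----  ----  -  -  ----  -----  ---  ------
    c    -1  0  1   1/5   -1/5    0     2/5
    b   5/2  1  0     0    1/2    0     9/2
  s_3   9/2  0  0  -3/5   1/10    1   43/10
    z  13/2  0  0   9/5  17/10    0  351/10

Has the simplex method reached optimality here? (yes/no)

yes

Every z-row coefficient is ≥ 0, so the tableau is optimal.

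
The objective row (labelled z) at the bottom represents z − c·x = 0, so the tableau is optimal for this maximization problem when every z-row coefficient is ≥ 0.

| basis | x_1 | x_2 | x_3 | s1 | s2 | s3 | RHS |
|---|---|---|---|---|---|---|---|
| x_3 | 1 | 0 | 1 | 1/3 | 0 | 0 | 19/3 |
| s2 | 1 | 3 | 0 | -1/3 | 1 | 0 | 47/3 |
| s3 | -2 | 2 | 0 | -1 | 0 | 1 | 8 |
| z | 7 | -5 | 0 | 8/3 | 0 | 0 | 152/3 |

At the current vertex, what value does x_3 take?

19/3

x_3 is basic (row 1); its value is the RHS of that row, 19/3.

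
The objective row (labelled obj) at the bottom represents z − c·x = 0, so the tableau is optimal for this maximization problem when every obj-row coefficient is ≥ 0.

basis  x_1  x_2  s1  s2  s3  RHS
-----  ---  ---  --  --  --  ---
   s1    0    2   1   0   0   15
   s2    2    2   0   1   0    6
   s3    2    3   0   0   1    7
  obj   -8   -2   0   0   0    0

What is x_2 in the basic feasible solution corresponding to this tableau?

x_2 is not in the basis, so in the current basic feasible solution x_2 = 0.

0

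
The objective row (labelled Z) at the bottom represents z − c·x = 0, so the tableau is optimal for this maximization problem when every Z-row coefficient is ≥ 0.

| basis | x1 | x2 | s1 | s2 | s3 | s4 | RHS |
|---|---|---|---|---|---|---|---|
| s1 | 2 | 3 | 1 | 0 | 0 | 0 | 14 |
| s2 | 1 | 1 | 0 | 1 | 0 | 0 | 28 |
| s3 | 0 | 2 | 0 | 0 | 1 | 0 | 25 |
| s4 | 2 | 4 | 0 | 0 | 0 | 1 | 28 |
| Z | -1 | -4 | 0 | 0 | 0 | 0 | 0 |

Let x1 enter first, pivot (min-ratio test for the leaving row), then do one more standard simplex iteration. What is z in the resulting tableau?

56/3

Ratio test on column x1 — row 1: 14/2 = 7; row 2: 28/1 = 28; row 3: entry 0 ≤ 0; row 4: 28/2 = 14. Minimum is 7 at row 1 (s1 leaves); pivot element 2.
Pivot on row 1; the Z-row RHS becomes 0 − (-1)·7 = 7.
Next entering variable (most negative Z-row entry -5/2): x2.
Ratio test on column x2 — row 1: 7/(3/2) = 14/3; row 2: entry -1/2 ≤ 0; row 3: 25/2 = 25/2; row 4: 14/1 = 14. Minimum is 14/3 at row 1 (x1 leaves); pivot element 3/2.
After the second pivot the Z-row RHS is 7 − (-5/2)·(14/3) = 56/3.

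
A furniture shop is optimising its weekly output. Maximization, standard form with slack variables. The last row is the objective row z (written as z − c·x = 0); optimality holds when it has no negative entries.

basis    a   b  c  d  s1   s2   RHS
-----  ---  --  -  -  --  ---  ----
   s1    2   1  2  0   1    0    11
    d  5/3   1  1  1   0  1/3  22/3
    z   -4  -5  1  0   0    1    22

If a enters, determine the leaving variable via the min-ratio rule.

Column a entries and ratios — s1: 11/2 = 11/2; d: (22/3)/(5/3) = 22/5.
Smallest ratio is 22/5 in the row of d, so d leaves.

d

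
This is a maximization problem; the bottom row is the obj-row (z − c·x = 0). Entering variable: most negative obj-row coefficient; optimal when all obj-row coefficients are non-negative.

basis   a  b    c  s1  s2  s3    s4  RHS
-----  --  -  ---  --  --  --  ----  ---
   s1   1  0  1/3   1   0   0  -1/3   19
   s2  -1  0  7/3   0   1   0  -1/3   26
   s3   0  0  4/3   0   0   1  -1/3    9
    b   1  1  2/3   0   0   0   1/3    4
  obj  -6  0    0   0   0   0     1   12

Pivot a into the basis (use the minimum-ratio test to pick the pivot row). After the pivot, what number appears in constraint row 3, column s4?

Ratio test on column a — row 1: 19/1 = 19; row 2: entry -1 ≤ 0; row 3: entry 0 ≤ 0; row 4: 4/1 = 4. Minimum is 4 at row 4 (b leaves); pivot element 1.
Divide row 4 by 1; eliminate column a from the other rows.
Row 3 update in column s4: -1/3 − 0·(1/3) = -1/3.

-1/3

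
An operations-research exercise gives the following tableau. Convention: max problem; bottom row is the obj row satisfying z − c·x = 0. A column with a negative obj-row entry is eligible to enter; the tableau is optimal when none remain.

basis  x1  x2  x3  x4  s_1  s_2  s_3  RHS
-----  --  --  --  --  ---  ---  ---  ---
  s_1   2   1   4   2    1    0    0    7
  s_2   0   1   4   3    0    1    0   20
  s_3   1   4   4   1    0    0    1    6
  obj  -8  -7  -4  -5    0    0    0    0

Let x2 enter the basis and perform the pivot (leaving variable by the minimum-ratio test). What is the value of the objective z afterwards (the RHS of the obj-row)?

21/2

Ratio test on column x2 — row 1: 7/1 = 7; row 2: 20/1 = 20; row 3: 6/4 = 3/2. Minimum is 3/2 at row 3 (s_3 leaves); pivot element 4.
Pivot on row 3; the obj-row RHS becomes 0 − (-7)·(3/2) = 21/2.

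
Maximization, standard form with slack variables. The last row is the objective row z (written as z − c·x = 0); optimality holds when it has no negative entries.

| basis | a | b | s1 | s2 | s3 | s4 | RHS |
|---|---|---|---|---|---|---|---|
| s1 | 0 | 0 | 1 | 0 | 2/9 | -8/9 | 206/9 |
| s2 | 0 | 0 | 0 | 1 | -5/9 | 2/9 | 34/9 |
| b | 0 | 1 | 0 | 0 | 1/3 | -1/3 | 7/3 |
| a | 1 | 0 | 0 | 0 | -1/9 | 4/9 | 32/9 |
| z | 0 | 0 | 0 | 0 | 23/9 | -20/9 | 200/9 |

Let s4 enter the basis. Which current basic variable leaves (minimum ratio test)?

Column s4 entries and ratios — s1: -8/9 ≤ 0, skip; s2: (34/9)/(2/9) = 17; b: -1/3 ≤ 0, skip; a: (32/9)/(4/9) = 8.
Smallest ratio is 8 in the row of a, so a leaves.

a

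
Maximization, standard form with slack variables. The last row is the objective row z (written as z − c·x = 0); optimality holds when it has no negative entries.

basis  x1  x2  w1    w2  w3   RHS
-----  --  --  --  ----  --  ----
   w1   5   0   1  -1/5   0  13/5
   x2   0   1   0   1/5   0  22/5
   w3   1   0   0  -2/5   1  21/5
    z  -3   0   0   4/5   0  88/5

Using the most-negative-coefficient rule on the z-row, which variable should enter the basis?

Negative z-row entries: x1: -3.
The most negative is -3 in column x1, so x1 enters.

x1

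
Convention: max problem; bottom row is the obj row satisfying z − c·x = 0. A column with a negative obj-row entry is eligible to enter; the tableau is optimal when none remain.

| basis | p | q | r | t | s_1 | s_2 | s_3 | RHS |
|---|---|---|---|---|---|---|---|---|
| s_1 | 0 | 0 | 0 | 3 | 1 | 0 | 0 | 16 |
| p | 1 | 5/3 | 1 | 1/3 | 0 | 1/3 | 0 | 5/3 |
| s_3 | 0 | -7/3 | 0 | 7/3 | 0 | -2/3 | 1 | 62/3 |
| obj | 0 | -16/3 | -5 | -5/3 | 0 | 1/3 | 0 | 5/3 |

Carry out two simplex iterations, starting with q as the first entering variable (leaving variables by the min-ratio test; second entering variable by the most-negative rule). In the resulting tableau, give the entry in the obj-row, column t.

0

Ratio test on column q — row 1: entry 0 ≤ 0; row 2: (5/3)/(5/3) = 1; row 3: entry -7/3 ≤ 0. Minimum is 1 at row 2 (p leaves); pivot element 5/3.
Divide row 2 by 5/3; eliminate column q from the other rows.
Second iteration: most negative obj-row entry is -9/5 in column r, so r enters.
Ratio test on column r — row 1: entry 0 ≤ 0; row 2: 1/(3/5) = 5/3; row 3: 23/(7/5) = 115/7. Minimum is 5/3 at row 2 (q leaves); pivot element 3/5.
Divide row 2 by 3/5; eliminate column r from the other rows.
After both pivots, the entry at the obj-row, column t is 0.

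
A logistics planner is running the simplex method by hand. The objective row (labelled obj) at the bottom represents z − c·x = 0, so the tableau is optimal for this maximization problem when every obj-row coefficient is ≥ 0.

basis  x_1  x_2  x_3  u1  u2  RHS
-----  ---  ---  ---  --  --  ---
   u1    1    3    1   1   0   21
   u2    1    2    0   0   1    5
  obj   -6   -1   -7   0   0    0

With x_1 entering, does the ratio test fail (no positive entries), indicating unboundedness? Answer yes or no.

no

Column x_1 has positive entries in row(s) 1, 2, so the ratio test bounds it — not unbounded.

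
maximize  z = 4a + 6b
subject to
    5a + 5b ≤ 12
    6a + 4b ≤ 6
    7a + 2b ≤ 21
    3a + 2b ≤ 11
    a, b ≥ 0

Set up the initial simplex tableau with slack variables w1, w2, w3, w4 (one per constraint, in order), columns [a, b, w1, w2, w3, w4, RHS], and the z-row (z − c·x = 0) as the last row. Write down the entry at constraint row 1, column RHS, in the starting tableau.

The RHS of constraint 1 is b_1 = 12.

12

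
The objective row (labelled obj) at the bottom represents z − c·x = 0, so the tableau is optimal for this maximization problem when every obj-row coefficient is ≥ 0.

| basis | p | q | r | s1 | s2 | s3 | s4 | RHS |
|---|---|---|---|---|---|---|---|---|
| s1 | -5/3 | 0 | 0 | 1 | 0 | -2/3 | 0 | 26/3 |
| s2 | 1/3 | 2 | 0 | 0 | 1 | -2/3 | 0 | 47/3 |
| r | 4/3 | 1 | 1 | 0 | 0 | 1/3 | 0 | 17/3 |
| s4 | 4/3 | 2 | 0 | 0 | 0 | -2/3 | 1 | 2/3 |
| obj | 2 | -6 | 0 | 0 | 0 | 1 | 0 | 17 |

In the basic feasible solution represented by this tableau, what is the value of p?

p is not in the basis, so in the current basic feasible solution p = 0.

0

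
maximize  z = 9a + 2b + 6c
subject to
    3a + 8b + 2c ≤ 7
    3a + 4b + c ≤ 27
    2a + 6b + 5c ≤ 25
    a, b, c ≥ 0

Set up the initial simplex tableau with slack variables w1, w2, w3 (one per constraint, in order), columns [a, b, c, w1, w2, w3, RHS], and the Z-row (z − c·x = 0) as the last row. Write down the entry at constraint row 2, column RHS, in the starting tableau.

The RHS of constraint 2 is b_2 = 27.

27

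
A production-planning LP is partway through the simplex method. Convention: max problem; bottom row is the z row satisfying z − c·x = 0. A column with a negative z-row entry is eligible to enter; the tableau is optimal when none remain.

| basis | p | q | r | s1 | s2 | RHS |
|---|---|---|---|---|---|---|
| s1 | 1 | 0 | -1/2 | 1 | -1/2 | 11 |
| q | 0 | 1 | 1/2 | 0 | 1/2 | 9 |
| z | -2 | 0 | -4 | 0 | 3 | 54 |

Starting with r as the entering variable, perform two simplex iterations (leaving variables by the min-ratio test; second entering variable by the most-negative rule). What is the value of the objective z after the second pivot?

Ratio test on column r — row 1: entry -1/2 ≤ 0; row 2: 9/(1/2) = 18. Minimum is 18 at row 2 (q leaves); pivot element 1/2.
Pivot on row 2; the z-row RHS becomes 54 − (-4)·18 = 126.
Next entering variable (most negative z-row entry -2): p.
Ratio test on column p — row 1: 20/1 = 20; row 2: entry 0 ≤ 0. Minimum is 20 at row 1 (s1 leaves); pivot element 1.
After the second pivot the z-row RHS is 126 − (-2)·20 = 166.

166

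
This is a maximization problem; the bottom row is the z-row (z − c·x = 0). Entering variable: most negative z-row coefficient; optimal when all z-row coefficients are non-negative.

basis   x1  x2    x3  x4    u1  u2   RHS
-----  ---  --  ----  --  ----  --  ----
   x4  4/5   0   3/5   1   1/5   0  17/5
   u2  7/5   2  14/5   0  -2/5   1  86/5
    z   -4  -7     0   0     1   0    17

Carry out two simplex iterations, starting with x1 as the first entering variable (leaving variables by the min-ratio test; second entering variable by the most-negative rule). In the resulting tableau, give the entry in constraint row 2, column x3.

7/8

Ratio test on column x1 — row 1: (17/5)/(4/5) = 17/4; row 2: (86/5)/(7/5) = 86/7. Minimum is 17/4 at row 1 (x4 leaves); pivot element 4/5.
Divide row 1 by 4/5; eliminate column x1 from the other rows.
Second iteration: most negative z-row entry is -7 in column x2, so x2 enters.
Ratio test on column x2 — row 1: entry 0 ≤ 0; row 2: (45/4)/2 = 45/8. Minimum is 45/8 at row 2 (u2 leaves); pivot element 2.
Divide row 2 by 2; eliminate column x2 from the other rows.
After both pivots, the entry at constraint row 2, column x3 is 7/8.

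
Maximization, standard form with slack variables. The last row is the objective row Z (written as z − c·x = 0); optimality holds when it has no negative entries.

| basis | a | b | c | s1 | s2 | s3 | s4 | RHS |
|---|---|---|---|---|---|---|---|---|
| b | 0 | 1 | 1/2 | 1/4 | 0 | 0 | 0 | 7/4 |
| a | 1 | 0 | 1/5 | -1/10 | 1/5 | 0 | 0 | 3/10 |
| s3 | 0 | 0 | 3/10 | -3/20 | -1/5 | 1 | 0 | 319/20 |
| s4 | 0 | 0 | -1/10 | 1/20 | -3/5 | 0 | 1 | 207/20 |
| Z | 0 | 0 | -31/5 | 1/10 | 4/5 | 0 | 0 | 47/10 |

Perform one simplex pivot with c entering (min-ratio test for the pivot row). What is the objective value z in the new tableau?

Ratio test on column c — row 1: (7/4)/(1/2) = 7/2; row 2: (3/10)/(1/5) = 3/2; row 3: (319/20)/(3/10) = 319/6; row 4: entry -1/10 ≤ 0. Minimum is 3/2 at row 2 (a leaves); pivot element 1/5.
Pivot on row 2; the Z-row RHS becomes 47/10 − (-31/5)·(3/2) = 14.

14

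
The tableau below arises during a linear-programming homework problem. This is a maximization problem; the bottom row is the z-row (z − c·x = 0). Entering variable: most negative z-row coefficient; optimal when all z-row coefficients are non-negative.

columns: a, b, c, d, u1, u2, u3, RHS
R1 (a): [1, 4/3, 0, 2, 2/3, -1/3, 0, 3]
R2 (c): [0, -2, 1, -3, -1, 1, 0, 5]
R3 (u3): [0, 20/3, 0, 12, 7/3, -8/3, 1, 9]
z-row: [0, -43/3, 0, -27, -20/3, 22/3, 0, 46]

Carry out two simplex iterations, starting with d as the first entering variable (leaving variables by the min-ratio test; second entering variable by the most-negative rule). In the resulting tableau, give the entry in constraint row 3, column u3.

3/7

Ratio test on column d — row 1: 3/2 = 3/2; row 2: entry -3 ≤ 0; row 3: 9/12 = 3/4. Minimum is 3/4 at row 3 (u3 leaves); pivot element 12.
Divide row 3 by 12; eliminate column d from the other rows.
Second iteration: most negative z-row entry is -17/12 in column u1, so u1 enters.
Ratio test on column u1 — row 1: (3/2)/(5/18) = 27/5; row 2: entry -5/12 ≤ 0; row 3: (3/4)/(7/36) = 27/7. Minimum is 27/7 at row 3 (d leaves); pivot element 7/36.
Divide row 3 by 7/36; eliminate column u1 from the other rows.
After both pivots, the entry at constraint row 3, column u3 is 3/7.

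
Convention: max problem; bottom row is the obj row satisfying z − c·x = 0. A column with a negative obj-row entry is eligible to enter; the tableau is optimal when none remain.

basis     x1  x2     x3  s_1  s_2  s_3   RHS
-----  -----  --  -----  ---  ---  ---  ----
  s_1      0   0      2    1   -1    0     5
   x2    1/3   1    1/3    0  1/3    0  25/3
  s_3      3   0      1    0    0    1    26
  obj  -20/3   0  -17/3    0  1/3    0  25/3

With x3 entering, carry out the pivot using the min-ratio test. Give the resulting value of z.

Ratio test on column x3 — row 1: 5/2 = 5/2; row 2: (25/3)/(1/3) = 25; row 3: 26/1 = 26. Minimum is 5/2 at row 1 (s_1 leaves); pivot element 2.
Pivot on row 1; the obj-row RHS becomes 25/3 − (-17/3)·(5/2) = 45/2.

45/2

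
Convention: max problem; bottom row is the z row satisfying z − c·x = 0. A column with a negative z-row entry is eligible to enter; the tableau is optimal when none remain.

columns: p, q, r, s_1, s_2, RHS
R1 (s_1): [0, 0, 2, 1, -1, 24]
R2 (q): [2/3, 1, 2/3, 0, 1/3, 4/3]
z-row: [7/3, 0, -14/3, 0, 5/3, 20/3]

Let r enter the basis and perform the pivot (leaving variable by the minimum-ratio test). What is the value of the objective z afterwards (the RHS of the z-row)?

Ratio test on column r — row 1: 24/2 = 12; row 2: (4/3)/(2/3) = 2. Minimum is 2 at row 2 (q leaves); pivot element 2/3.
Pivot on row 2; the z-row RHS becomes 20/3 − (-14/3)·2 = 16.

16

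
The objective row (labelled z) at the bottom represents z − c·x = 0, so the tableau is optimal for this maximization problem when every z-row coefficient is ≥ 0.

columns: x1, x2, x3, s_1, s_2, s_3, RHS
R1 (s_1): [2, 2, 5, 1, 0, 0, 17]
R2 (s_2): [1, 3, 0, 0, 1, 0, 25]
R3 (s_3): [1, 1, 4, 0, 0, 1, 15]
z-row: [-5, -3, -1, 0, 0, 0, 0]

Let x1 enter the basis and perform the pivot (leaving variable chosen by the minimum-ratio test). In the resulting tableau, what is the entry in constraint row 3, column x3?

Ratio test on column x1 — row 1: 17/2 = 17/2; row 2: 25/1 = 25; row 3: 15/1 = 15. Minimum is 17/2 at row 1 (s_1 leaves); pivot element 2.
Divide row 1 by 2; eliminate column x1 from the other rows.
Row 3 update in column x3: 4 − 1·(5/2) = 3/2.

3/2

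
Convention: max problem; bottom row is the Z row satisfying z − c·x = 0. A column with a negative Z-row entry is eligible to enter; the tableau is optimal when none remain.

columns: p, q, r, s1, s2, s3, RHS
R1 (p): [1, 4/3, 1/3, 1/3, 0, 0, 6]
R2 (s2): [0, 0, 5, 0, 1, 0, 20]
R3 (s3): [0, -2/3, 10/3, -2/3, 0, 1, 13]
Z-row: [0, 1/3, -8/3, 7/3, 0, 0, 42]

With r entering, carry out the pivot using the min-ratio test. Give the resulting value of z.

262/5

Ratio test on column r — row 1: 6/(1/3) = 18; row 2: 20/5 = 4; row 3: 13/(10/3) = 39/10. Minimum is 39/10 at row 3 (s3 leaves); pivot element 10/3.
Pivot on row 3; the Z-row RHS becomes 42 − (-8/3)·(39/10) = 262/5.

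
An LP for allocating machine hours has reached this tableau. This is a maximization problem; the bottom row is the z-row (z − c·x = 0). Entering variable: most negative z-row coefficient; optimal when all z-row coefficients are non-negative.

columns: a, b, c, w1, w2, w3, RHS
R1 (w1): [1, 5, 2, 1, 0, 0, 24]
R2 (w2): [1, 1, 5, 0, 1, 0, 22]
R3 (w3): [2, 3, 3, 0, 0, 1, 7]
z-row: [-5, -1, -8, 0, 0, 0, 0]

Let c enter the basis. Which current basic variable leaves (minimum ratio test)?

w3

Column c entries and ratios — w1: 24/2 = 12; w2: 22/5 = 22/5; w3: 7/3 = 7/3.
Smallest ratio is 7/3 in the row of w3, so w3 leaves.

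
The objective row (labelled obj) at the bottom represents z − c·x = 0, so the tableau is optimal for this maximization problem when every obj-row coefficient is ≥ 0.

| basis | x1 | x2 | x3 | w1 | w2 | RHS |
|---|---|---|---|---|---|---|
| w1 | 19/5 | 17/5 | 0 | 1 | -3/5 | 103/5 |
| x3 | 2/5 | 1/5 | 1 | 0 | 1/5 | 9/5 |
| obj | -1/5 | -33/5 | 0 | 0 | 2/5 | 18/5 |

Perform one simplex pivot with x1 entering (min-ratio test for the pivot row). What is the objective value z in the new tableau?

9/2

Ratio test on column x1 — row 1: (103/5)/(19/5) = 103/19; row 2: (9/5)/(2/5) = 9/2. Minimum is 9/2 at row 2 (x3 leaves); pivot element 2/5.
Pivot on row 2; the obj-row RHS becomes 18/5 − (-1/5)·(9/2) = 9/2.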